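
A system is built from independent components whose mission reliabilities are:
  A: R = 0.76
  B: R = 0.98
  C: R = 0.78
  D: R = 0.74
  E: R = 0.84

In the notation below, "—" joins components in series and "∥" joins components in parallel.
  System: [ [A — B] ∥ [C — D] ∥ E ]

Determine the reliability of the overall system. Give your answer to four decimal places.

Series (A and B): 0.760000 × 0.980000 = 0.744800
Series (C and D): 0.780000 × 0.740000 = 0.577200
Parallel ([0.744800], [0.577200], and E): 1 − (1 − 0.744800)(1 − 0.577200)(1 − 0.840000) = 0.9827

0.9827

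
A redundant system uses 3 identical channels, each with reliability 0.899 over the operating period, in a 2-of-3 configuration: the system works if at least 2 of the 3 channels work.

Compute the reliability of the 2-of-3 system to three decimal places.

R = Σ_{i=2}^{3} C(3,i) p^i (1−p)^{3−i} with p = 0.899
C(3,2)·0.899^2·0.101^1 = 0.24488
C(3,3)·0.899^3·0.101^0 = 0.72657
Sum = 0.971

0.971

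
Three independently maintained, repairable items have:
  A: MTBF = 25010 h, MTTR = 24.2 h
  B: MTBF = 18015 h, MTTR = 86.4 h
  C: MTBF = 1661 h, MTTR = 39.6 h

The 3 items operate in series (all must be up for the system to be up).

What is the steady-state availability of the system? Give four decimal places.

0.9711

A(A) = MTBF/(MTBF+MTTR) = 25010/(25010+24.2) = 0.999033
A(B) = MTBF/(MTBF+MTTR) = 18015/(18015+86.4) = 0.995227
A(C) = MTBF/(MTBF+MTTR) = 1661/(1661+39.6) = 0.976714
Series availability: 0.999033 × 0.995227 × 0.976714 = 0.9711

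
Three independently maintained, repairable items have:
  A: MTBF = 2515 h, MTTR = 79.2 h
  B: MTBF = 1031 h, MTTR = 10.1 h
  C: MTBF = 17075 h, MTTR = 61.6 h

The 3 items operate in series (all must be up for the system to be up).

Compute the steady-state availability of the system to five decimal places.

0.95661

A(A) = MTBF/(MTBF+MTTR) = 2515/(2515+79.2) = 0.969470
A(B) = MTBF/(MTBF+MTTR) = 1031/(1031+10.1) = 0.990299
A(C) = MTBF/(MTBF+MTTR) = 17075/(17075+61.6) = 0.996405
Series availability: 0.969470 × 0.990299 × 0.996405 = 0.95661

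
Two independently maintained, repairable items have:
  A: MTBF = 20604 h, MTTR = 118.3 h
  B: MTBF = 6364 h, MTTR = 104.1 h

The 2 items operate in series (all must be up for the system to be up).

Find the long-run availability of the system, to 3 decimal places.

0.978

A(A) = MTBF/(MTBF+MTTR) = 20604/(20604+118.3) = 0.994291
A(B) = MTBF/(MTBF+MTTR) = 6364/(6364+104.1) = 0.983906
Series availability: 0.994291 × 0.983906 = 0.978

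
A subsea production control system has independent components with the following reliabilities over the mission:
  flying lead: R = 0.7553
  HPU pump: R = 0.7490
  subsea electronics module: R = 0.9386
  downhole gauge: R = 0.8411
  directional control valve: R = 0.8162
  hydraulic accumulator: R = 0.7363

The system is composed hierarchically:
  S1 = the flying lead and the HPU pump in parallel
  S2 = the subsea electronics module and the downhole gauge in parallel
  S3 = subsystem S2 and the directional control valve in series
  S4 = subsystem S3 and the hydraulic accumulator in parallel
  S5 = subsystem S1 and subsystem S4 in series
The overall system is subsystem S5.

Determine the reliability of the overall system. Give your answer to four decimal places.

0.8911

Parallel (flying lead and HPU pump): 1 − (1 − 0.755300)(1 − 0.749000) = 0.938580
Parallel (subsea electronics module and downhole gauge): 1 − (1 − 0.938600)(1 − 0.841100) = 0.990244
Series ([0.990244] and directional control valve): 0.990244 × 0.816200 = 0.808237
Parallel ([0.808237] and hydraulic accumulator): 1 − (1 − 0.808237)(1 − 0.736300) = 0.949432
Series ([0.938580] and [0.949432]): 0.938580 × 0.949432 = 0.8911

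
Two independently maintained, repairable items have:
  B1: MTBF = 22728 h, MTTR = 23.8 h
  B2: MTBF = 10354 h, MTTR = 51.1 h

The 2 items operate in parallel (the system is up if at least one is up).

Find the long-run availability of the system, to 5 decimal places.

A(B1) = MTBF/(MTBF+MTTR) = 22728/(22728+23.8) = 0.998954
A(B2) = MTBF/(MTBF+MTTR) = 10354/(10354+51.1) = 0.995089
Parallel availability: 1 − (1 − 0.998954)(1 − 0.995089) = 0.99999

0.99999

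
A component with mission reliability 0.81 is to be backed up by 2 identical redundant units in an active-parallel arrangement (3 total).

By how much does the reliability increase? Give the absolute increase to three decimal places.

0.183

R_before = 0.81
R_after = 1 − (1 − 0.81)^3 = 0.993
ΔR = 0.993 − 0.81 = 0.183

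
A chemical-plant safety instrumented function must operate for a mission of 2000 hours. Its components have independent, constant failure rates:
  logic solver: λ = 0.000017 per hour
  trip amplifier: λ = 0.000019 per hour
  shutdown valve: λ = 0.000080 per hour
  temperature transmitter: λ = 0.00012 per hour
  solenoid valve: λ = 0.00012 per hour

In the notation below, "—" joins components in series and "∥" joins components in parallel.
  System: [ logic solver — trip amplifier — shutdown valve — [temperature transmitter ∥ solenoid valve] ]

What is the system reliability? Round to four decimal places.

0.7568

R(logic solver) = exp(−0.000017 × 2000) = 0.966572
R(trip amplifier) = exp(−0.000019 × 2000) = 0.962713
R(shutdown valve) = exp(−0.000080 × 2000) = 0.852144
R(temperature transmitter) = exp(−0.00012 × 2000) = 0.786628
R(solenoid valve) = exp(−0.00012 × 2000) = 0.786628
Parallel (temperature transmitter and solenoid valve): 1 − (1 − 0.786628)(1 − 0.786628) = 0.954472
Series (logic solver, trip amplifier, shutdown valve, and [0.954472]): 0.966572 × 0.962713 × 0.852144 × 0.954472 = 0.7568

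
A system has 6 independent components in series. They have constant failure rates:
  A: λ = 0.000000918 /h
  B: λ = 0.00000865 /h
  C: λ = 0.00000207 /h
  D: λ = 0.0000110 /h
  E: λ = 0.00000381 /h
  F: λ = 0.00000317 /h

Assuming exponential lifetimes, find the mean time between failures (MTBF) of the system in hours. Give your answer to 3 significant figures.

Series of exponential components: λ_sys = Σ λ_i
λ_sys = 0.000000918 + 0.00000865 + 0.00000207 + 0.0000110 + 0.00000381 + 0.00000317 = 2.9618e-05 /h
MTBF = 1 / λ_sys = 33800 h

33800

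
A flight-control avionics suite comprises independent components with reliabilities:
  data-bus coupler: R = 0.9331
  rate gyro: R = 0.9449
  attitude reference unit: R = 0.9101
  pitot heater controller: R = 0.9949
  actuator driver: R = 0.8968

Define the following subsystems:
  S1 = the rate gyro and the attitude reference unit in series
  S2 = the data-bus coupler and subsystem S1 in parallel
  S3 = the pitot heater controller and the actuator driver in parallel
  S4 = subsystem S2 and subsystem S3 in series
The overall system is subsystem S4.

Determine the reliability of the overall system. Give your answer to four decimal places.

0.9901

Series (rate gyro and attitude reference unit): 0.944900 × 0.910100 = 0.859953
Parallel (data-bus coupler and [0.859953]): 1 − (1 − 0.933100)(1 − 0.859953) = 0.990631
Parallel (pitot heater controller and actuator driver): 1 − (1 − 0.994900)(1 − 0.896800) = 0.999474
Series ([0.990631] and [0.999474]): 0.990631 × 0.999474 = 0.9901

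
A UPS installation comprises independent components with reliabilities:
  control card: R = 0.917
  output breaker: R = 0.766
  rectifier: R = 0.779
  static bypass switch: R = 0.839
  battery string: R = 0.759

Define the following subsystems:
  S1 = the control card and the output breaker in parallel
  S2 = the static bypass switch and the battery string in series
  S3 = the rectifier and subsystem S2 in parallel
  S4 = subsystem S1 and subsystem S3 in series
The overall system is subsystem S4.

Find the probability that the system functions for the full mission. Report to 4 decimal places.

0.9019

Parallel (control card and output breaker): 1 − (1 − 0.917000)(1 − 0.766000) = 0.980578
Series (static bypass switch and battery string): 0.839000 × 0.759000 = 0.636801
Parallel (rectifier and [0.636801]): 1 − (1 − 0.779000)(1 − 0.636801) = 0.919733
Series ([0.980578] and [0.919733]): 0.980578 × 0.919733 = 0.9019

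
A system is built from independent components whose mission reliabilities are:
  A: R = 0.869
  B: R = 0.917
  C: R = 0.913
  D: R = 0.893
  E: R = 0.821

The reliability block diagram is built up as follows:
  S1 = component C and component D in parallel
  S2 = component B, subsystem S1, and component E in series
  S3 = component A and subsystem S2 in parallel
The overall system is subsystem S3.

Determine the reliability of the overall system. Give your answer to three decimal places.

Parallel (C and D): 1 − (1 − 0.91300)(1 − 0.89300) = 0.99069
Series (B, [0.99069], and E): 0.91700 × 0.99069 × 0.82100 = 0.74585
Parallel (A and [0.74585]): 1 − (1 − 0.86900)(1 − 0.74585) = 0.967

0.967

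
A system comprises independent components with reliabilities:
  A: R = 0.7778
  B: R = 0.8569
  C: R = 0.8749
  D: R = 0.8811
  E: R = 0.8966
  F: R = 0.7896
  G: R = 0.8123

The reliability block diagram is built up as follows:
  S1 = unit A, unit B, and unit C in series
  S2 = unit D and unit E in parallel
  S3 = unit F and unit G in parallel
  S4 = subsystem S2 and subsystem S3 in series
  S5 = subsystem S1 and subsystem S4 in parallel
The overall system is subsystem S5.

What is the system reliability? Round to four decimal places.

0.9786

Series (A, B, and C): 0.777800 × 0.856900 × 0.874900 = 0.583118
Parallel (D and E): 1 − (1 − 0.881100)(1 − 0.896600) = 0.987706
Parallel (F and G): 1 − (1 − 0.789600)(1 − 0.812300) = 0.960508
Series ([0.987706] and [0.960508]): 0.987706 × 0.960508 = 0.948700
Parallel ([0.583118] and [0.948700]): 1 − (1 − 0.583118)(1 − 0.948700) = 0.9786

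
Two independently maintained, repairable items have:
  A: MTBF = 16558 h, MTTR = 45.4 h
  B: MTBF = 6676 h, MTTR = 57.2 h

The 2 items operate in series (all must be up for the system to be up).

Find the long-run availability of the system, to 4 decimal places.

0.9888

A(A) = MTBF/(MTBF+MTTR) = 16558/(16558+45.4) = 0.997266
A(B) = MTBF/(MTBF+MTTR) = 6676/(6676+57.2) = 0.991505
Series availability: 0.997266 × 0.991505 = 0.9888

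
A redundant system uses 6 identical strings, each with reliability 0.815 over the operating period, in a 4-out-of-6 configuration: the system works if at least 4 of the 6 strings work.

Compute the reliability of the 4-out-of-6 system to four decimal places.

R = Σ_{i=4}^{6} C(6,i) p^i (1−p)^{6−i} with p = 0.815
C(6,4)·0.815^4·0.185^2 = 0.226498
C(6,5)·0.815^5·0.185^1 = 0.399127
C(6,6)·0.815^6·0.185^0 = 0.293053
Sum = 0.9187

0.9187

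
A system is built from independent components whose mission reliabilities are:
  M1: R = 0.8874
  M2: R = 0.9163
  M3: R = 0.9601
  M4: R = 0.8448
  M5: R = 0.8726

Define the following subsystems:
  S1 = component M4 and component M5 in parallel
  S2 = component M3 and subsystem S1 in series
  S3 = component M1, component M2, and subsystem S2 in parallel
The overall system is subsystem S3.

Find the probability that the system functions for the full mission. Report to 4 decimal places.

Parallel (M4 and M5): 1 − (1 − 0.844800)(1 − 0.872600) = 0.980228
Series (M3 and [0.980228]): 0.960100 × 0.980228 = 0.941117
Parallel (M1, M2, and [0.941117]): 1 − (1 − 0.887400)(1 − 0.916300)(1 − 0.941117) = 0.9994

0.9994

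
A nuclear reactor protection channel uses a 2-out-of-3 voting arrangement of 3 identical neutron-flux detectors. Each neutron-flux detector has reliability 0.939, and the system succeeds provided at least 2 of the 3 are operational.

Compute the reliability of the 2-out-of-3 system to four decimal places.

0.9893

R = Σ_{i=2}^{3} C(3,i) p^i (1−p)^{3−i} with p = 0.939
C(3,2)·0.939^2·0.061^1 = 0.161355
C(3,3)·0.939^3·0.061^0 = 0.827936
Sum = 0.9893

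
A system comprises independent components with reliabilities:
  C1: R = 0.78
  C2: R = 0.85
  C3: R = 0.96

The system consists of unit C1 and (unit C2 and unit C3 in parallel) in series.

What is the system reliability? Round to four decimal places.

Parallel (C2 and C3): 1 − (1 − 0.850000)(1 − 0.960000) = 0.994000
Series (C1 and [0.994000]): 0.780000 × 0.994000 = 0.7753

0.7753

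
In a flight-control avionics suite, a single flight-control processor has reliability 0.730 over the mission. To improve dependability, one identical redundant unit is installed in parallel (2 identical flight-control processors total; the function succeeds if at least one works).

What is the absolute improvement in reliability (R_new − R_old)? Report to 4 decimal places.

0.1971

R_before = 0.730
R_after = 1 − (1 − 0.730)^2 = 0.9271
ΔR = 0.9271 − 0.730 = 0.1971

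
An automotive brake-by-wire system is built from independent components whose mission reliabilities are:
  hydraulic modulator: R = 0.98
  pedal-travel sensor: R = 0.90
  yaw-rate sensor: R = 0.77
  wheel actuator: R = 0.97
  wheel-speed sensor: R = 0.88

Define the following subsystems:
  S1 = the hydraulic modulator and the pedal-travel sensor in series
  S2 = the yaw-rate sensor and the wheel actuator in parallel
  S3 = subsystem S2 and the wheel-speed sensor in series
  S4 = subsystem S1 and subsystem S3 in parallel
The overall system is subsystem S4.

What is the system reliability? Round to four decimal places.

Series (hydraulic modulator and pedal-travel sensor): 0.980000 × 0.900000 = 0.882000
Parallel (yaw-rate sensor and wheel actuator): 1 − (1 − 0.770000)(1 − 0.970000) = 0.993100
Series ([0.993100] and wheel-speed sensor): 0.993100 × 0.880000 = 0.873928
Parallel ([0.882000] and [0.873928]): 1 − (1 − 0.882000)(1 − 0.873928) = 0.9851

0.9851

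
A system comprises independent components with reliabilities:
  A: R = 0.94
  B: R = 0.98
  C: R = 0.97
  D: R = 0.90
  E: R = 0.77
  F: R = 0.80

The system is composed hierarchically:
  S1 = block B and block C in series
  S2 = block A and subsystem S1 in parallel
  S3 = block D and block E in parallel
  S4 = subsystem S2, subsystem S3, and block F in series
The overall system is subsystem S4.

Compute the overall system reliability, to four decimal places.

0.7793

Series (B and C): 0.980000 × 0.970000 = 0.950600
Parallel (A and [0.950600]): 1 − (1 − 0.940000)(1 − 0.950600) = 0.997036
Parallel (D and E): 1 − (1 − 0.900000)(1 − 0.770000) = 0.977000
Series ([0.997036], [0.977000], and F): 0.997036 × 0.977000 × 0.800000 = 0.7793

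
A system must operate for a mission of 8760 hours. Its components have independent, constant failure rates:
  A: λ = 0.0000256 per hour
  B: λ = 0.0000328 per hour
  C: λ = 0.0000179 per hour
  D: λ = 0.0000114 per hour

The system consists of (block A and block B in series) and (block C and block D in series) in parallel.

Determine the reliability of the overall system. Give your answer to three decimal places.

R(A) = exp(−0.0000256 × 8760) = 0.79911
R(B) = exp(−0.0000328 × 8760) = 0.75027
R(C) = exp(−0.0000179 × 8760) = 0.85487
R(D) = exp(−0.0000114 × 8760) = 0.90496
Series (A and B): 0.79911 × 0.75027 = 0.59955
Series (C and D): 0.85487 × 0.90496 = 0.77362
Parallel ([0.59955] and [0.77362]): 1 − (1 − 0.59955)(1 − 0.77362) = 0.909

0.909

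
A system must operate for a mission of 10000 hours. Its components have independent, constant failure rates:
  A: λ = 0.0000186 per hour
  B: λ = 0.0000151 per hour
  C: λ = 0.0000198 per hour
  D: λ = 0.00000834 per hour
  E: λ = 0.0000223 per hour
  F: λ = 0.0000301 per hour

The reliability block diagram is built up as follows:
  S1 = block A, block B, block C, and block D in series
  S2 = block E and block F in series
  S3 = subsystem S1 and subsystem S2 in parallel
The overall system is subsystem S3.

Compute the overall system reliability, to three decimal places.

R(A) = exp(−0.0000186 × 10000) = 0.83027
R(B) = exp(−0.0000151 × 10000) = 0.85985
R(C) = exp(−0.0000198 × 10000) = 0.82037
R(D) = exp(−0.00000834 × 10000) = 0.91998
R(E) = exp(−0.0000223 × 10000) = 0.80011
R(F) = exp(−0.0000301 × 10000) = 0.74008
Series (A, B, C, and D): 0.83027 × 0.85985 × 0.82037 × 0.91998 = 0.53880
Series (E and F): 0.80011 × 0.74008 = 0.59215
Parallel ([0.53880] and [0.59215]): 1 − (1 − 0.53880)(1 − 0.59215) = 0.812

0.812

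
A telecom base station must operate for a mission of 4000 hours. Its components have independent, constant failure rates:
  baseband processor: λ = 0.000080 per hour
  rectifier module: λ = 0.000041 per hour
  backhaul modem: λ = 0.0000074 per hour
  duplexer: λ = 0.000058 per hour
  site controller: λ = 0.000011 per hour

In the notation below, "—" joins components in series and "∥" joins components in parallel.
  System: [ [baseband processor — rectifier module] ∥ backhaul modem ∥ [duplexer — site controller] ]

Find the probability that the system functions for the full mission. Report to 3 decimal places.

R(baseband processor) = exp(−0.000080 × 4000) = 0.72615
R(rectifier module) = exp(−0.000041 × 4000) = 0.84874
R(backhaul modem) = exp(−0.0000074 × 4000) = 0.97083
R(duplexer) = exp(−0.000058 × 4000) = 0.79295
R(site controller) = exp(−0.000011 × 4000) = 0.95695
Series (baseband processor and rectifier module): 0.72615 × 0.84874 = 0.61631
Series (duplexer and site controller): 0.79295 × 0.95695 = 0.75881
Parallel ([0.61631], backhaul modem, and [0.75881]): 1 − (1 − 0.61631)(1 − 0.97083)(1 − 0.75881) = 0.997

0.997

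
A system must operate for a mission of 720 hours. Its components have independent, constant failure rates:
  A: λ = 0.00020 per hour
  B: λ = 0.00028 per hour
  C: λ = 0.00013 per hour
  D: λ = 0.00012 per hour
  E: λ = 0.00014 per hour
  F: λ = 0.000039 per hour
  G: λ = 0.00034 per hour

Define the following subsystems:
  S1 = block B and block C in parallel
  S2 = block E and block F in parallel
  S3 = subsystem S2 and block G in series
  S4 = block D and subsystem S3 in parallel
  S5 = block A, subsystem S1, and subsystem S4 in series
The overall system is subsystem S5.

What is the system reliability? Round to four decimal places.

R(A) = exp(−0.00020 × 720) = 0.865888
R(B) = exp(−0.00028 × 720) = 0.817422
R(C) = exp(−0.00013 × 720) = 0.910647
R(D) = exp(−0.00012 × 720) = 0.917227
R(E) = exp(−0.00014 × 720) = 0.904114
R(F) = exp(−0.000039 × 720) = 0.972311
R(G) = exp(−0.00034 × 720) = 0.782861
Parallel (B and C): 1 − (1 − 0.817422)(1 − 0.910647) = 0.983686
Parallel (E and F): 1 − (1 − 0.904114)(1 − 0.972311) = 0.997345
Series ([0.997345] and G): 0.997345 × 0.782861 = 0.780783
Parallel (D and [0.780783]): 1 − (1 − 0.917227)(1 − 0.780783) = 0.981855
Series (A, [0.983686], and [0.981855]): 0.865888 × 0.983686 × 0.981855 = 0.8363

0.8363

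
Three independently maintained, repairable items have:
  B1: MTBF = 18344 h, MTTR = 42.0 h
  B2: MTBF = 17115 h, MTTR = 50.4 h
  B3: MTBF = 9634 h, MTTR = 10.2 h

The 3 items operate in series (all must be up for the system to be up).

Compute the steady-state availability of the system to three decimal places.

0.994

A(B1) = MTBF/(MTBF+MTTR) = 18344/(18344+42.0) = 0.997716
A(B2) = MTBF/(MTBF+MTTR) = 17115/(17115+50.4) = 0.997064
A(B3) = MTBF/(MTBF+MTTR) = 9634/(9634+10.2) = 0.998942
Series availability: 0.997716 × 0.997064 × 0.998942 = 0.994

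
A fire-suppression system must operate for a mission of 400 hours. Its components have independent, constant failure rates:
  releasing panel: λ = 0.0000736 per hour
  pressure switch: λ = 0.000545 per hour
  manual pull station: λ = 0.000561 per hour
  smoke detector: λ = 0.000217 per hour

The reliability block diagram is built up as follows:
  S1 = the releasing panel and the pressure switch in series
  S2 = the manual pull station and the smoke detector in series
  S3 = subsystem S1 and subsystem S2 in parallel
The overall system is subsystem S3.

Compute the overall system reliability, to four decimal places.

R(releasing panel) = exp(−0.0000736 × 400) = 0.970989
R(pressure switch) = exp(−0.000545 × 400) = 0.804125
R(manual pull station) = exp(−0.000561 × 400) = 0.798995
R(smoke detector) = exp(−0.000217 × 400) = 0.916860
Series (releasing panel and pressure switch): 0.970989 × 0.804125 = 0.780797
Series (manual pull station and smoke detector): 0.798995 × 0.916860 = 0.732567
Parallel ([0.780797] and [0.732567]): 1 − (1 − 0.780797)(1 − 0.732567) = 0.9414

0.9414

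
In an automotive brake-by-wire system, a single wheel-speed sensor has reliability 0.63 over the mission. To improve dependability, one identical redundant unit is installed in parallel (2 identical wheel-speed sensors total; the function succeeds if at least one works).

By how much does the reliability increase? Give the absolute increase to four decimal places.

R_before = 0.63
R_after = 1 − (1 − 0.63)^2 = 0.8631
ΔR = 0.8631 − 0.63 = 0.2331

0.2331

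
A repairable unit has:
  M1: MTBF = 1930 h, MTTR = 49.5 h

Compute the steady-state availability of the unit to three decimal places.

0.975

A(M1) = MTBF/(MTBF+MTTR) = 1930/(1930+49.5) = 0.975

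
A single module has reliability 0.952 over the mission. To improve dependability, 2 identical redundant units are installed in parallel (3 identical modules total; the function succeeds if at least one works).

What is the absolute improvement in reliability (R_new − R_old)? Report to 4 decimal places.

R_before = 0.952
R_after = 1 − (1 − 0.952)^3 = 0.9999
ΔR = 0.9999 − 0.952 = 0.0479

0.0479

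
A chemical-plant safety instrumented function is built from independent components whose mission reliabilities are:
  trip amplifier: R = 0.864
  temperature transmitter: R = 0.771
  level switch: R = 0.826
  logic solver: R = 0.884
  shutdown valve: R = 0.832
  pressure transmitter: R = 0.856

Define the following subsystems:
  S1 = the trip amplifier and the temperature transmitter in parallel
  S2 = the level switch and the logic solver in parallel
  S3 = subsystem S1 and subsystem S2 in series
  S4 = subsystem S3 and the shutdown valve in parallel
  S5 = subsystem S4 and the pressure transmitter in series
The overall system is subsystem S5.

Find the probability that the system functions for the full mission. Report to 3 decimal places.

Parallel (trip amplifier and temperature transmitter): 1 − (1 − 0.86400)(1 − 0.77100) = 0.96886
Parallel (level switch and logic solver): 1 − (1 − 0.82600)(1 − 0.88400) = 0.97982
Series ([0.96886] and [0.97982]): 0.96886 × 0.97982 = 0.94931
Parallel ([0.94931] and shutdown valve): 1 − (1 − 0.94931)(1 − 0.83200) = 0.99148
Series ([0.99148] and pressure transmitter): 0.99148 × 0.85600 = 0.849

0.849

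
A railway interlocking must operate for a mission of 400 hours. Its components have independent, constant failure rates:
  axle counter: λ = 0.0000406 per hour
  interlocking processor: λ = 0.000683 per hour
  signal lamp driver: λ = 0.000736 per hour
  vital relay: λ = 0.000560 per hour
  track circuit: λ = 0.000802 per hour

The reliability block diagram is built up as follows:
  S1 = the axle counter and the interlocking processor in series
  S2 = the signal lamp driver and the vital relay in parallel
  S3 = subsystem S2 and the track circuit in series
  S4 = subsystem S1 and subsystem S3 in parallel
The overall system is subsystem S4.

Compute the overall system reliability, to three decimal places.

R(axle counter) = exp(−0.0000406 × 400) = 0.98389
R(interlocking processor) = exp(−0.000683 × 400) = 0.76094
R(signal lamp driver) = exp(−0.000736 × 400) = 0.74498
R(vital relay) = exp(−0.000560 × 400) = 0.79932
R(track circuit) = exp(−0.000802 × 400) = 0.72557
Series (axle counter and interlocking processor): 0.98389 × 0.76094 = 0.74868
Parallel (signal lamp driver and vital relay): 1 − (1 − 0.74498)(1 − 0.79932) = 0.94882
Series ([0.94882] and track circuit): 0.94882 × 0.72557 = 0.68844
Parallel ([0.74868] and [0.68844]): 1 − (1 − 0.74868)(1 − 0.68844) = 0.922

0.922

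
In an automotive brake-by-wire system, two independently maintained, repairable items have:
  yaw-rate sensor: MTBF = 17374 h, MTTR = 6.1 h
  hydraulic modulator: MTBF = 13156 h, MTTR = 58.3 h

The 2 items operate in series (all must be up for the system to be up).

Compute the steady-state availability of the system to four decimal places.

A(yaw-rate sensor) = MTBF/(MTBF+MTTR) = 17374/(17374+6.1) = 0.999649
A(hydraulic modulator) = MTBF/(MTBF+MTTR) = 13156/(13156+58.3) = 0.995588
Series availability: 0.999649 × 0.995588 = 0.9952

0.9952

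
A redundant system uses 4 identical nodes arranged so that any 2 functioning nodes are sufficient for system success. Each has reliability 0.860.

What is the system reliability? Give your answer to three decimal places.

0.990

R = Σ_{i=2}^{4} C(4,i) p^i (1−p)^{4−i} with p = 0.860
C(4,2)·0.860^2·0.140^2 = 0.08698
C(4,3)·0.860^3·0.140^1 = 0.35619
C(4,4)·0.860^4·0.140^0 = 0.54701
Sum = 0.990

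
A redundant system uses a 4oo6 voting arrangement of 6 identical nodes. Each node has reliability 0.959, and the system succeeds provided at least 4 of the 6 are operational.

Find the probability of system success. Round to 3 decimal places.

0.999

R = Σ_{i=4}^{6} C(6,i) p^i (1−p)^{6−i} with p = 0.959
C(6,4)·0.959^4·0.041^2 = 0.02133
C(6,5)·0.959^5·0.041^1 = 0.19954
C(6,6)·0.959^6·0.041^0 = 0.77788
Sum = 0.999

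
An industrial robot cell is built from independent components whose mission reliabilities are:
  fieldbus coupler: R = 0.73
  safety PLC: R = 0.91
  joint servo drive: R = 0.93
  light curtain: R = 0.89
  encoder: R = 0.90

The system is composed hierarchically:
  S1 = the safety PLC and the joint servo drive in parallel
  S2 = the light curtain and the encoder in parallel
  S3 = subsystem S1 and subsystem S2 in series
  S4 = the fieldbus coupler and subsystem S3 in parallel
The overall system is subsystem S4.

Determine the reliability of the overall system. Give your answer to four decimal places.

Parallel (safety PLC and joint servo drive): 1 − (1 − 0.910000)(1 − 0.930000) = 0.993700
Parallel (light curtain and encoder): 1 − (1 − 0.890000)(1 − 0.900000) = 0.989000
Series ([0.993700] and [0.989000]): 0.993700 × 0.989000 = 0.982769
Parallel (fieldbus coupler and [0.982769]): 1 − (1 − 0.730000)(1 − 0.982769) = 0.9953

0.9953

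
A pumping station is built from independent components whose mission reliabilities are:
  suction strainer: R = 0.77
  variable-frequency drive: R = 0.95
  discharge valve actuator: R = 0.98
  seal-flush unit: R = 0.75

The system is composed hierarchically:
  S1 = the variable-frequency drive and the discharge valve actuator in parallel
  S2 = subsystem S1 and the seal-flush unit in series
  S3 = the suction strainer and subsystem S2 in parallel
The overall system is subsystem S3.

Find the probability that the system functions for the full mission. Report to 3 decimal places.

Parallel (variable-frequency drive and discharge valve actuator): 1 − (1 − 0.95000)(1 − 0.98000) = 0.99900
Series ([0.99900] and seal-flush unit): 0.99900 × 0.75000 = 0.74925
Parallel (suction strainer and [0.74925]): 1 − (1 − 0.77000)(1 − 0.74925) = 0.942

0.942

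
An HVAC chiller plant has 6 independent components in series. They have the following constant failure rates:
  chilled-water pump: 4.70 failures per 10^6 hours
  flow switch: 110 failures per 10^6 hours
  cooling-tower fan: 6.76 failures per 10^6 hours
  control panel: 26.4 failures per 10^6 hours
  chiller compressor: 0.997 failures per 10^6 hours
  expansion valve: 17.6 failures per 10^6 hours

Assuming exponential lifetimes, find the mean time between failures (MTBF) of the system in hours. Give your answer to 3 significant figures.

Series of exponential components: λ_sys = Σ λ_i
λ_sys = 0.00000470 + 0.000110 + 0.00000676 + 0.0000264 + 0.000000997 + 0.0000176 = 1.6646e-04 /h
MTBF = 1 / λ_sys = 6010 h

6010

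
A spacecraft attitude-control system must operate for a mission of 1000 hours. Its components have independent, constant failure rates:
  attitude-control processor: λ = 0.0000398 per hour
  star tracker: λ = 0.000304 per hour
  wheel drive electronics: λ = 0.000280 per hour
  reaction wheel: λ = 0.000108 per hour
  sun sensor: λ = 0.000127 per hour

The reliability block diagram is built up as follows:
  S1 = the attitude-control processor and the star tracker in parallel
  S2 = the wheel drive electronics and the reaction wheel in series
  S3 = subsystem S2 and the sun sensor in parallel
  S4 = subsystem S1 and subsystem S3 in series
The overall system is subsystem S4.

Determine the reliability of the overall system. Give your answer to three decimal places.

R(attitude-control processor) = exp(−0.0000398 × 1000) = 0.96098
R(star tracker) = exp(−0.000304 × 1000) = 0.73786
R(wheel drive electronics) = exp(−0.000280 × 1000) = 0.75578
R(reaction wheel) = exp(−0.000108 × 1000) = 0.89763
R(sun sensor) = exp(−0.000127 × 1000) = 0.88073
Parallel (attitude-control processor and star tracker): 1 − (1 − 0.96098)(1 − 0.73786) = 0.98977
Series (wheel drive electronics and reaction wheel): 0.75578 × 0.89763 = 0.67841
Parallel ([0.67841] and sun sensor): 1 − (1 − 0.67841)(1 − 0.88073) = 0.96164
Series ([0.98977] and [0.96164]): 0.98977 × 0.96164 = 0.952

0.952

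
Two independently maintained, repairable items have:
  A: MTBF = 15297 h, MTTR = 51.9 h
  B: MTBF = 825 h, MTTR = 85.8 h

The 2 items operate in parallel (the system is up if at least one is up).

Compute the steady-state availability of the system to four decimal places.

0.9997

A(A) = MTBF/(MTBF+MTTR) = 15297/(15297+51.9) = 0.996619
A(B) = MTBF/(MTBF+MTTR) = 825/(825+85.8) = 0.905797
Parallel availability: 1 − (1 − 0.996619)(1 − 0.905797) = 0.9997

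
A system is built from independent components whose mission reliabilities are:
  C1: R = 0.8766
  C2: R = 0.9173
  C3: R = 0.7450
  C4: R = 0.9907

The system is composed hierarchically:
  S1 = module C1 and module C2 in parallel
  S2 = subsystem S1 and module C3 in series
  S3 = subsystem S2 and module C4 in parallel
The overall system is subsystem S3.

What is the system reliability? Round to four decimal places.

0.9976

Parallel (C1 and C2): 1 − (1 − 0.876600)(1 − 0.917300) = 0.989795
Series ([0.989795] and C3): 0.989795 × 0.745000 = 0.737397
Parallel ([0.737397] and C4): 1 − (1 − 0.737397)(1 − 0.990700) = 0.9976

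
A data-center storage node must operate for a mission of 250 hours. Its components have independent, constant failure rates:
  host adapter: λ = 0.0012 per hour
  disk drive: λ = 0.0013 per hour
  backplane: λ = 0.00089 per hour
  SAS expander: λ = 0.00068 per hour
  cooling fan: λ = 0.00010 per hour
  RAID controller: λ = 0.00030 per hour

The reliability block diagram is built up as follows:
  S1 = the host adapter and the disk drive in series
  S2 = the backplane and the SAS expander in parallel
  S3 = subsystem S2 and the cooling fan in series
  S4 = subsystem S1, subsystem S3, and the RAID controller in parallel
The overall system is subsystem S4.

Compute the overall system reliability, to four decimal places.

0.9981

R(host adapter) = exp(−0.0012 × 250) = 0.740818
R(disk drive) = exp(−0.0013 × 250) = 0.722527
R(backplane) = exp(−0.00089 × 250) = 0.800515
R(SAS expander) = exp(−0.00068 × 250) = 0.843665
R(cooling fan) = exp(−0.00010 × 250) = 0.975310
R(RAID controller) = exp(−0.00030 × 250) = 0.927743
Series (host adapter and disk drive): 0.740818 × 0.722527 = 0.535261
Parallel (backplane and SAS expander): 1 − (1 − 0.800515)(1 − 0.843665) = 0.968814
Series ([0.968814] and cooling fan): 0.968814 × 0.975310 = 0.944894
Parallel ([0.535261], [0.944894], and RAID controller): 1 − (1 − 0.535261)(1 − 0.944894)(1 − 0.927743) = 0.9981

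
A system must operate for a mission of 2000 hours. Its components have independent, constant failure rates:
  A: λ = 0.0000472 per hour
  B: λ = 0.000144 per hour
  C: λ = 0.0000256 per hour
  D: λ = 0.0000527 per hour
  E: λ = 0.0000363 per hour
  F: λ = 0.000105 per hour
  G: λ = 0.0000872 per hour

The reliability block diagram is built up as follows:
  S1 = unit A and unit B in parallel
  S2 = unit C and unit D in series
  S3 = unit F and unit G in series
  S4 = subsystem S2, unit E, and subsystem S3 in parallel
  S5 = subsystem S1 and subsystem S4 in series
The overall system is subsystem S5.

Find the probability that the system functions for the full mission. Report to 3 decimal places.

0.974

R(A) = exp(−0.0000472 × 2000) = 0.90992
R(B) = exp(−0.000144 × 2000) = 0.74976
R(C) = exp(−0.0000256 × 2000) = 0.95009
R(D) = exp(−0.0000527 × 2000) = 0.89996
R(E) = exp(−0.0000363 × 2000) = 0.92997
R(F) = exp(−0.000105 × 2000) = 0.81058
R(G) = exp(−0.0000872 × 2000) = 0.83996
Parallel (A and B): 1 − (1 − 0.90992)(1 − 0.74976) = 0.97746
Series (C and D): 0.95009 × 0.89996 = 0.85504
Series (F and G): 0.81058 × 0.83996 = 0.68085
Parallel ([0.85504], E, and [0.68085]): 1 − (1 − 0.85504)(1 − 0.92997)(1 − 0.68085) = 0.99676
Series ([0.97746] and [0.99676]): 0.97746 × 0.99676 = 0.974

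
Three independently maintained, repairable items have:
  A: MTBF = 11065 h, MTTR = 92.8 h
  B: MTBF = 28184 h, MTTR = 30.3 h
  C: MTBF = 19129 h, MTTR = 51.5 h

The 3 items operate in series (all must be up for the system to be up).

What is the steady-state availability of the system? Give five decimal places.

A(A) = MTBF/(MTBF+MTTR) = 11065/(11065+92.8) = 0.991683
A(B) = MTBF/(MTBF+MTTR) = 28184/(28184+30.3) = 0.998926
A(C) = MTBF/(MTBF+MTTR) = 19129/(19129+51.5) = 0.997315
Series availability: 0.991683 × 0.998926 × 0.997315 = 0.98796

0.98796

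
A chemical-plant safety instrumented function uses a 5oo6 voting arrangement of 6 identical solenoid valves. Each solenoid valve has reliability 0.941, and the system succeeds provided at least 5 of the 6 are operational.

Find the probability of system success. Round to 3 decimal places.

R = Σ_{i=5}^{6} C(6,i) p^i (1−p)^{6−i} with p = 0.941
C(6,5)·0.941^5·0.059^1 = 0.26119
C(6,6)·0.941^6·0.059^0 = 0.69428
Sum = 0.955

0.955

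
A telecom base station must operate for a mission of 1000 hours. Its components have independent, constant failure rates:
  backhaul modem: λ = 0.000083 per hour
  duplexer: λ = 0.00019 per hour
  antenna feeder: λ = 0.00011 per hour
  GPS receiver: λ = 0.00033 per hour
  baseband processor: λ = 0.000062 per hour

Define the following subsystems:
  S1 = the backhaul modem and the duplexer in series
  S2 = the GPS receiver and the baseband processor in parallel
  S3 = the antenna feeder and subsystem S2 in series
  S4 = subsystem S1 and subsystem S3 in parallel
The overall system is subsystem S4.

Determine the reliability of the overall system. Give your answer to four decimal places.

R(backhaul modem) = exp(−0.000083 × 1000) = 0.920351
R(duplexer) = exp(−0.00019 × 1000) = 0.826959
R(antenna feeder) = exp(−0.00011 × 1000) = 0.895834
R(GPS receiver) = exp(−0.00033 × 1000) = 0.718924
R(baseband processor) = exp(−0.000062 × 1000) = 0.939883
Series (backhaul modem and duplexer): 0.920351 × 0.826959 = 0.761093
Parallel (GPS receiver and baseband processor): 1 − (1 − 0.718924)(1 − 0.939883) = 0.983103
Series (antenna feeder and [0.983103]): 0.895834 × 0.983103 = 0.880697
Parallel ([0.761093] and [0.880697]): 1 − (1 − 0.761093)(1 − 0.880697) = 0.9715

0.9715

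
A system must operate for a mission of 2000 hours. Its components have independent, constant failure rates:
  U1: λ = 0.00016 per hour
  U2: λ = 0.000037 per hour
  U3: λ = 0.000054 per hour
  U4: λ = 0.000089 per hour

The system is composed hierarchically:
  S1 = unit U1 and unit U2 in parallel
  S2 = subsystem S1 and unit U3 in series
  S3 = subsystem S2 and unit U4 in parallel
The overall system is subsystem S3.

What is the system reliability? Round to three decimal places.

R(U1) = exp(−0.00016 × 2000) = 0.72615
R(U2) = exp(−0.000037 × 2000) = 0.92867
R(U3) = exp(−0.000054 × 2000) = 0.89763
R(U4) = exp(−0.000089 × 2000) = 0.83694
Parallel (U1 and U2): 1 − (1 − 0.72615)(1 − 0.92867) = 0.98047
Series ([0.98047] and U3): 0.98047 × 0.89763 = 0.88010
Parallel ([0.88010] and U4): 1 − (1 − 0.88010)(1 − 0.83694) = 0.980

0.980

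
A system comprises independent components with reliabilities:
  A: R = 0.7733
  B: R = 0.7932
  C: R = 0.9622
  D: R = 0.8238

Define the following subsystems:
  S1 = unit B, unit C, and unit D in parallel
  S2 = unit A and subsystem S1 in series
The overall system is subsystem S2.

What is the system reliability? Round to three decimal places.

Parallel (B, C, and D): 1 − (1 − 0.79320)(1 − 0.96220)(1 − 0.82380) = 0.99862
Series (A and [0.99862]): 0.77330 × 0.99862 = 0.772

0.772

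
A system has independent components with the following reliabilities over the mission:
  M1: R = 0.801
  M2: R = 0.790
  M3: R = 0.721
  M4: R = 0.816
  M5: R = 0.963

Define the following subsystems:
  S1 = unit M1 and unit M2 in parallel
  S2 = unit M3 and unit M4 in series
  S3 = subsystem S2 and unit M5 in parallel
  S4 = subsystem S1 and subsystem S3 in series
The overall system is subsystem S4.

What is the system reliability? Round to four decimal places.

Parallel (M1 and M2): 1 − (1 − 0.801000)(1 − 0.790000) = 0.958210
Series (M3 and M4): 0.721000 × 0.816000 = 0.588336
Parallel ([0.588336] and M5): 1 − (1 − 0.588336)(1 − 0.963000) = 0.984768
Series ([0.958210] and [0.984768]): 0.958210 × 0.984768 = 0.9436

0.9436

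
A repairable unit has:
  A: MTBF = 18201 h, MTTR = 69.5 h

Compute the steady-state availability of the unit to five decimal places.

0.99620

A(A) = MTBF/(MTBF+MTTR) = 18201/(18201+69.5) = 0.99620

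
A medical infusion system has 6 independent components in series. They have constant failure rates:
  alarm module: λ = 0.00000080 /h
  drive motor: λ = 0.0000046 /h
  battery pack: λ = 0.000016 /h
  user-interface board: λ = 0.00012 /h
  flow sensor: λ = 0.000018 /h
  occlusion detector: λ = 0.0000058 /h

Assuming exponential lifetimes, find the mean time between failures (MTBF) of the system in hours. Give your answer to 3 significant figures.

Series of exponential components: λ_sys = Σ λ_i
λ_sys = 0.00000080 + 0.0000046 + 0.000016 + 0.00012 + 0.000018 + 0.0000058 = 1.6520e-04 /h
MTBF = 1 / λ_sys = 6050 h

6050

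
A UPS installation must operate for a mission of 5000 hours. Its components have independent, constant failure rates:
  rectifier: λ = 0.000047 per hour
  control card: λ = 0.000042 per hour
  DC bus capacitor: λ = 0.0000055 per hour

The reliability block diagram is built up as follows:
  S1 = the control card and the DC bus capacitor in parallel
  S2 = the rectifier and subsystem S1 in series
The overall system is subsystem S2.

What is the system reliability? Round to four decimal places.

0.7865

R(rectifier) = exp(−0.000047 × 5000) = 0.790571
R(control card) = exp(−0.000042 × 5000) = 0.810584
R(DC bus capacitor) = exp(−0.0000055 × 5000) = 0.972875
Parallel (control card and DC bus capacitor): 1 − (1 − 0.810584)(1 − 0.972875) = 0.994862
Series (rectifier and [0.994862]): 0.790571 × 0.994862 = 0.7865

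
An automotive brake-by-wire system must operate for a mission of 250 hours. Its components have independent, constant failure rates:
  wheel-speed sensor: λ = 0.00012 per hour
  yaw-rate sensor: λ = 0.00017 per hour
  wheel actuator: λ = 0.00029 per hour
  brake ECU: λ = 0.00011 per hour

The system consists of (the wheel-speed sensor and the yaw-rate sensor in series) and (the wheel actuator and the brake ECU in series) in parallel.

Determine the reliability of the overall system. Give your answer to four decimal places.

0.9933

R(wheel-speed sensor) = exp(−0.00012 × 250) = 0.970446
R(yaw-rate sensor) = exp(−0.00017 × 250) = 0.958390
R(wheel actuator) = exp(−0.00029 × 250) = 0.930066
R(brake ECU) = exp(−0.00011 × 250) = 0.972875
Series (wheel-speed sensor and yaw-rate sensor): 0.970446 × 0.958390 = 0.930066
Series (wheel actuator and brake ECU): 0.930066 × 0.972875 = 0.904838
Parallel ([0.930066] and [0.904838]): 1 − (1 − 0.930066)(1 − 0.904838) = 0.9933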